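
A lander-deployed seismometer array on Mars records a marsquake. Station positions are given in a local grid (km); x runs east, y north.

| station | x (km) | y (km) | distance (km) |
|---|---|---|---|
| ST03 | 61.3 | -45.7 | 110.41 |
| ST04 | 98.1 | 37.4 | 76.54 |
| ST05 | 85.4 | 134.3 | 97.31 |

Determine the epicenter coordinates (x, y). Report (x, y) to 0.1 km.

(24.5, 58.4)

Circle about each station: (x − 61.3)² + (y + 45.7)² = 110.41²; (x − 98.1)² + (y − 37.4)² = 76.54²; (x − 85.4)² + (y − 134.3)² = 97.31².
Subtracting the ST03 equation from the ST04 and ST05 equations removes the quadratic terms:
73.6 x + 166.2 y = 11508.19
48.2 x + 360.0 y = 22204.60
Solving the 2×2 system: x ≈ 24.5, y ≈ 58.4 km.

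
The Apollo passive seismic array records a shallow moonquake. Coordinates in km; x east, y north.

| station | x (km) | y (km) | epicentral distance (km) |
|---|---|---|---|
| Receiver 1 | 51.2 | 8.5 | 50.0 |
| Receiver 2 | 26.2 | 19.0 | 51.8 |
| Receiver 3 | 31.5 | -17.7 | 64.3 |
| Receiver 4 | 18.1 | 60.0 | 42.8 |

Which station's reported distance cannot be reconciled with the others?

Receiver 3

Solve using three stations at a time. Using Receiver 1, Receiver 2, Receiver 4 (subtract circle equations pairwise → linear system) gives (x, y) ≈ (60.7, 57.5).
Distances from that point to each station vs reported:
  Receiver 1: calculated 49.9 vs reported 50.0 → residual 0.1 km
  Receiver 2: calculated 51.7 vs reported 51.8 → residual 0.1 km
  Receiver 3: calculated 80.7 vs reported 64.3 → residual 16.4 km
  Receiver 4: calculated 42.7 vs reported 42.8 → residual 0.1 km
Receiver 1, Receiver 2, Receiver 4 are mutually consistent (residuals ≈ 0); Receiver 3 is off by 16.4 km.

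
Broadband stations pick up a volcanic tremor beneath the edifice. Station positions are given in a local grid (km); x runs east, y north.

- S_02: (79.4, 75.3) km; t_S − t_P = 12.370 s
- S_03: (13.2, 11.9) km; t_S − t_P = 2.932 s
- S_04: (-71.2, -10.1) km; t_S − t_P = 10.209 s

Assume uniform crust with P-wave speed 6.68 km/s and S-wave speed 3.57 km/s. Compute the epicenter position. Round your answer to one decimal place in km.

Distance from S−P lag: d = Δt · v_P v_S / (v_P − v_S) = Δt · (6.68·3.57)/(6.68−3.57) ≈ 7.6680·Δt.
So d_S_02 = 94.85, d_S_03 = 22.48, d_S_04 = 78.28 km.
Circle about each station: (x − 79.4)² + (y − 75.3)² = 94.85²; (x − 13.2)² + (y − 11.9)² = 22.48²; (x + 71.2)² + (y + 10.1)² = 78.28².
Subtracting the S_02 equation from the S_03 and S_04 equations removes the quadratic terms:
-132.4 x − 126.8 y = -3167.43
-301.2 x − 170.8 y = -3934.24
Solving the 2×2 system: x ≈ -2.7, y ≈ 27.8 km.

x ≈ -2.7 km, y ≈ 27.8 km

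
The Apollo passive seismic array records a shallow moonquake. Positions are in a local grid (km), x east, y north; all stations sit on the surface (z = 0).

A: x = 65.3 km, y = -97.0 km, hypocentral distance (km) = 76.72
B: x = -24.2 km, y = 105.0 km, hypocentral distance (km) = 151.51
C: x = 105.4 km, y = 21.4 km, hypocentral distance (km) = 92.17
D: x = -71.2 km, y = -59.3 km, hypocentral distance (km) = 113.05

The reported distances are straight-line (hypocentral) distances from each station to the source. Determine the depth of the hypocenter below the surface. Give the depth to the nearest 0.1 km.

Each station gives a sphere (x−x_i)² + (y−y_i)² + z² = d_i² (stations at z=0).
Subtracting the A sphere from B and C: z² cancels, leaving linear equations in x and y:
-179.0 x + 404.0 y = -19131.77
80.2 x + 236.8 y = -4715.32
Solving: x ≈ 35.105, y ≈ -31.802 km (keep extra digits for the depth step; rounded: 35.1, -31.8).
Then from the A sphere: z² = 76.72² − (x − 65.3)² − (y + 97.0)² with x = 35.105, y = -31.802, so z ≈ 26.897 ≈ 26.9 km.
Check against D (with the unrounded solution): distance 113.05 ≈ 113.05 km. ✓

depth ≈ 26.9 km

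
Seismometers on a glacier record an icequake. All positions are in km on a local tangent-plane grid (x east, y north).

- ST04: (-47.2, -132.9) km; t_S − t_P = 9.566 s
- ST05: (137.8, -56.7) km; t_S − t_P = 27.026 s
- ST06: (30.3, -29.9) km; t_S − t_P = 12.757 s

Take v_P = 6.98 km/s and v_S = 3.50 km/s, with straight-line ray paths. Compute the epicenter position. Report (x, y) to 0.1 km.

Distance from S−P lag: d = Δt · v_P v_S / (v_P − v_S) = Δt · (6.98·3.50)/(6.98−3.50) ≈ 7.0201·Δt.
So d_ST04 = 67.15, d_ST05 = 189.73, d_ST06 = 89.56 km.
Circle about each station: (x + 47.2)² + (y + 132.9)² = 67.15²; (x − 137.8)² + (y + 56.7)² = 189.73²; (x − 30.3)² + (y + 29.9)² = 89.56².
Subtracting pairs of circle equations eliminates x²+y² and gives linear equations (the radical axes):
370.0 x + 152.4 y = -29174.87
155.0 x + 206.0 y = -21590.02
Solving the 2×2 system: x ≈ -51.7, y ≈ -65.9 km.

-51.7 km east, -65.9 km north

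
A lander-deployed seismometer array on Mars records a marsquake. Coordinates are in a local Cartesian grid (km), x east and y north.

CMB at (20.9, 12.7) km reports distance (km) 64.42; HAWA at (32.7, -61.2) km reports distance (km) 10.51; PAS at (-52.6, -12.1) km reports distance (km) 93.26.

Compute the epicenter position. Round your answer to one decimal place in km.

Circle about each station: (x − 20.9)² + (y − 12.7)² = 64.42²; (x − 32.7)² + (y + 61.2)² = 10.51²; (x + 52.6)² + (y + 12.1)² = 93.26².
Subtracting the CMB equation from the HAWA and PAS equations removes the quadratic terms:
23.6 x − 147.8 y = 8256.11
-147.0 x − 49.6 y = -2232.42
Solving the 2×2 system: x ≈ 32.3, y ≈ -50.7 km.
Check against CMB (with the unrounded x, y): √((x − 20.9)²+(y − 12.7)²) = 64.42 ≈ 64.42 km. ✓

x ≈ 32.3 km, y ≈ -50.7 km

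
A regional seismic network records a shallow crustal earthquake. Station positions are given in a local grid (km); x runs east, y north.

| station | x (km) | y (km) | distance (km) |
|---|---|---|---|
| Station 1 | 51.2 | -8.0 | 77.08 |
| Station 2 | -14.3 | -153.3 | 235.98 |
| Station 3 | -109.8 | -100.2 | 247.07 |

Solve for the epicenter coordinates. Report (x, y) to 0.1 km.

Circle about each station: (x − 51.2)² + (y + 8.0)² = 77.08²; (x + 14.3)² + (y + 153.3)² = 235.98²; (x + 109.8)² + (y + 100.2)² = 247.07².
Subtracting pairs of circle equations eliminates x²+y² and gives linear equations (the radical axes):
-131.0 x − 290.6 y = -28725.29
-322.0 x − 184.4 y = -35691.62
Solving the 2×2 system: x ≈ 73.1, y ≈ 65.9 km.

(73.1, 65.9)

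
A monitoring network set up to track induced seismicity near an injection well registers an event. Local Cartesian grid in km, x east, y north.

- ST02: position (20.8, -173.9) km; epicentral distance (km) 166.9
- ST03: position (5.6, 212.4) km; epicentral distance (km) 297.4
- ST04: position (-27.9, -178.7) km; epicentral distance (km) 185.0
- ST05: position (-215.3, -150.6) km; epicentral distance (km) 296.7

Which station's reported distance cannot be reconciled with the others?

Solve using three stations at a time. Using ST02, ST04, ST05 (subtract circle equations pairwise → linear system) gives (x, y) ≈ (45.3, -8.8).
Distances from that point to each station vs reported:
  ST02: calculated 166.9 vs reported 166.9 → residual 0.0 km
  ST03: calculated 224.7 vs reported 297.4 → residual 72.7 km
  ST04: calculated 185.0 vs reported 185.0 → residual 0.0 km
  ST05: calculated 296.7 vs reported 296.7 → residual 0.0 km
ST02, ST04, ST05 are mutually consistent (residuals ≈ 0); ST03 is off by 72.7 km.

ST03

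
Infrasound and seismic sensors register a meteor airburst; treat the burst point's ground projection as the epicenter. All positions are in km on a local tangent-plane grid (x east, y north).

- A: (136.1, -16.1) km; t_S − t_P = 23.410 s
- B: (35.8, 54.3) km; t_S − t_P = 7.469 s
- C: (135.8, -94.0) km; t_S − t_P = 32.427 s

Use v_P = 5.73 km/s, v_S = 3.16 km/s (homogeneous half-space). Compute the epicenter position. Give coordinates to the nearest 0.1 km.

Distance from S−P lag: d = Δt · v_P v_S / (v_P − v_S) = Δt · (5.73·3.16)/(5.73−3.16) ≈ 7.0454·Δt.
So d_A = 164.93, d_B = 52.62, d_C = 228.46 km.
Circle about each station: (x − 136.1)² + (y + 16.1)² = 164.93²; (x − 35.8)² + (y − 54.3)² = 52.62²; (x − 135.8)² + (y + 94.0)² = 228.46².
Subtracting the A equation from the B and C equations removes the quadratic terms:
-200.6 x + 140.8 y = 9880.75
-0.6 x − 155.8 y = -16496.85
Solving the 2×2 system: x ≈ 25.0, y ≈ 105.8 km.
Check against A (with the unrounded x, y): √((x − 136.1)²+(y + 16.1)²) = 164.93 ≈ 164.93 km. ✓

(25.0, 105.8)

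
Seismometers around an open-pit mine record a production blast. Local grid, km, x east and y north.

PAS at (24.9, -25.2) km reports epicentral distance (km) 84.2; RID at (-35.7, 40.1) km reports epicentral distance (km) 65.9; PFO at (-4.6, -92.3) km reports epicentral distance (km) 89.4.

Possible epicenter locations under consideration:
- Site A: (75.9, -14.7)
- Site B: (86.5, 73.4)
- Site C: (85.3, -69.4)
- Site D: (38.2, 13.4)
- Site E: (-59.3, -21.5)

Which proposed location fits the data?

Site E

For each candidate, compare |candidate − station| to the reported distance:
Site A: residuals PAS 32.1, RID 58.4, PFO 22.4 → max 58.4 km
Site B: residuals PAS 32.1, RID 60.8, PFO 99.7 → max 99.7 km
Site C: residuals PAS 9.4, RID 97.3, PFO 3.4 → max 97.3 km
Site D: residuals PAS 43.4, RID 12.7, PFO 24.6 → max 43.4 km
Site E: residuals PAS 0.1, RID 0.1, PFO 0.1 → max 0.1 km
Only Site E has all residuals ≈ 0.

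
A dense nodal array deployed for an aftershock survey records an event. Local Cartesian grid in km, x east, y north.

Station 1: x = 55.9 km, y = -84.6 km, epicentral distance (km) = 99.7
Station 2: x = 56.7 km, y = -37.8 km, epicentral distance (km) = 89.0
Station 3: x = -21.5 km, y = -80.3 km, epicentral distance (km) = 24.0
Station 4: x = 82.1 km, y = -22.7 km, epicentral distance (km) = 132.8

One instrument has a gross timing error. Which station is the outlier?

Station 2

Solve using three stations at a time. Using Station 1, Station 3, Station 4 (subtract circle equations pairwise → linear system) gives (x, y) ≈ (-42.5, -68.6).
Distances from that point to each station vs reported:
  Station 1: calculated 99.7 vs reported 99.7 → residual 0.0 km
  Station 2: calculated 103.9 vs reported 89.0 → residual 14.9 km
  Station 3: calculated 24.1 vs reported 24.0 → residual 0.1 km
  Station 4: calculated 132.8 vs reported 132.8 → residual 0.0 km
Station 1, Station 3, Station 4 are mutually consistent (residuals ≈ 0); Station 2 is off by 14.9 km.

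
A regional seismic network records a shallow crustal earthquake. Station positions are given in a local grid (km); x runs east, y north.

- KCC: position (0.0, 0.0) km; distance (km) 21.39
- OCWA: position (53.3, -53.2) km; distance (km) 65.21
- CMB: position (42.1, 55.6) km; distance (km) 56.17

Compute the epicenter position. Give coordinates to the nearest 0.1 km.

x ≈ 21.1 km, y ≈ 3.5 km

Circle about each station: x² + y² = 21.39²; (x − 53.3)² + (y + 53.2)² = 65.21²; (x − 42.1)² + (y − 55.6)² = 56.17².
Subtracting pairs of circle equations eliminates x²+y² and gives linear equations (the radical axes):
106.6 x − 106.4 y = 1876.32
84.2 x + 111.2 y = 2166.23
Solving the 2×2 system: x ≈ 21.1, y ≈ 3.5 km.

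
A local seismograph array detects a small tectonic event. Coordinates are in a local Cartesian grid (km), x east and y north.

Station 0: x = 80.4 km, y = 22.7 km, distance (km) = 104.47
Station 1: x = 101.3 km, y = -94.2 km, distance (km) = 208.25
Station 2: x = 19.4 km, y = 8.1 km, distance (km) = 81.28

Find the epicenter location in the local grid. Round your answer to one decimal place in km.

Circle about each station: (x − 80.4)² + (y − 22.7)² = 104.47²; (x − 101.3)² + (y + 94.2)² = 208.25²; (x − 19.4)² + (y − 8.1)² = 81.28².
Subtracting pairs of circle equations eliminates x²+y² and gives linear equations (the radical axes):
41.8 x − 233.8 y = -20298.20
-122.0 x − 29.2 y = -2229.94
Solving the 2×2 system: x ≈ -2.4, y ≈ 86.4 km.

x ≈ -2.4 km, y ≈ 86.4 km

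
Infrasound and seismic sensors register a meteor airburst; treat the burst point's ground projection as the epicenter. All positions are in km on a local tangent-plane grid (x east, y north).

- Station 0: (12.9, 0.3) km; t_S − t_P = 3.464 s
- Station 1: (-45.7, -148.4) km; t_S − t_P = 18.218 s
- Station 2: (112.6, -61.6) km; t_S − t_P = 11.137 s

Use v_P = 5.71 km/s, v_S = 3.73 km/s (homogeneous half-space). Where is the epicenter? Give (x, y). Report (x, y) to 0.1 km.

(35.4, 30.0)

Distance from S−P lag: d = Δt · v_P v_S / (v_P − v_S) = Δt · (5.71·3.73)/(5.71−3.73) ≈ 10.7567·Δt.
So d_Station 0 = 37.26, d_Station 1 = 195.97, d_Station 2 = 119.80 km.
Circle about each station: (x − 12.9)² + (y − 0.3)² = 37.26²; (x + 45.7)² + (y + 148.4)² = 195.97²; (x − 112.6)² + (y + 61.6)² = 119.80².
Subtracting the Station 0 equation from the Station 1 and Station 2 equations removes the quadratic terms:
-117.2 x − 297.4 y = -13071.38
199.4 x − 123.8 y = 3343.09
Solving the 2×2 system: x ≈ 35.4, y ≈ 30.0 km.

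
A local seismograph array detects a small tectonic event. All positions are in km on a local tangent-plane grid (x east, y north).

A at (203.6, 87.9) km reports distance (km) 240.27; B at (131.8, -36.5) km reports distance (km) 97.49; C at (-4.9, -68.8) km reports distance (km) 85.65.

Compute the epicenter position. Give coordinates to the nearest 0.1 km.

Circle about each station: (x − 203.6)² + (y − 87.9)² = 240.27²; (x − 131.8)² + (y + 36.5)² = 97.49²; (x + 4.9)² + (y + 68.8)² = 85.65².
Subtracting the A equation from the B and C equations removes the quadratic terms:
-143.6 x − 248.8 y = 17749.49
-417.0 x − 313.4 y = 5971.83
Solving the 2×2 system: x ≈ 69.4, y ≈ -111.4 km.

(69.4, -111.4)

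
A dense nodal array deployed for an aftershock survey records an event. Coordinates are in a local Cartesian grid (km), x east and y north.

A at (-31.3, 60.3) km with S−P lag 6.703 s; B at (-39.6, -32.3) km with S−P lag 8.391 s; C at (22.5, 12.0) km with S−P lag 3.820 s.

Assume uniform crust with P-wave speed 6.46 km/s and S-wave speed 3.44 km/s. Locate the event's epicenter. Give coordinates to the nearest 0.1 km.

Distance from S−P lag: d = Δt · v_P v_S / (v_P − v_S) = Δt · (6.46·3.44)/(6.46−3.44) ≈ 7.3584·Δt.
So d_A = 49.32, d_B = 61.74, d_C = 28.11 km.
Circle about each station: (x + 31.3)² + (y − 60.3)² = 49.32²; (x + 39.6)² + (y + 32.3)² = 61.74²; (x − 22.5)² + (y − 12.0)² = 28.11².
Subtracting pairs of circle equations eliminates x²+y² and gives linear equations (the radical axes):
-16.6 x − 185.2 y = -3383.70
107.6 x − 96.6 y = -2323.24
Solving the 2×2 system: x ≈ -4.8, y ≈ 18.7 km.

x ≈ -4.8 km, y ≈ 18.7 km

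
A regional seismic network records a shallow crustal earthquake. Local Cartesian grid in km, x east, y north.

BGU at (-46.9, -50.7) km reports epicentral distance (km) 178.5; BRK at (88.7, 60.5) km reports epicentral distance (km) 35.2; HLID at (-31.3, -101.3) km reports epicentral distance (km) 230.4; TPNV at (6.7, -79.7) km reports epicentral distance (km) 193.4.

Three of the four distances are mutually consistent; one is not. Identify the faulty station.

BGU

Solve using three stations at a time. Using BRK, HLID, TPNV (subtract circle equations pairwise → linear system) gives (x, y) ≈ (88.2, 95.7).
Distances from that point to each station vs reported:
  BGU: calculated 199.2 vs reported 178.5 → residual 20.7 km
  BRK: calculated 35.2 vs reported 35.2 → residual 0.0 km
  HLID: calculated 230.4 vs reported 230.4 → residual 0.0 km
  TPNV: calculated 193.4 vs reported 193.4 → residual 0.0 km
BRK, HLID, TPNV are mutually consistent (residuals ≈ 0); BGU is off by 20.7 km.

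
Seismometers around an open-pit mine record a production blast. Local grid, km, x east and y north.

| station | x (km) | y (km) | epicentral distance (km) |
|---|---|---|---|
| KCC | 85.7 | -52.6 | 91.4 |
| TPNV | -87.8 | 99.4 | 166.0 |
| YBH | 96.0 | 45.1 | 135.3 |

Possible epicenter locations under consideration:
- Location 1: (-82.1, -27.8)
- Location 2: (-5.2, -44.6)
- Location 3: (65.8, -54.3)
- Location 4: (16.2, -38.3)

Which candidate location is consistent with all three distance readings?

Location 2

For each candidate, compare |candidate − station| to the reported distance:
Location 1: residuals KCC 78.2, TPNV 38.7, YBH 57.1 → max 78.2 km
Location 2: residuals KCC 0.1, TPNV 0.0, YBH 0.1 → max 0.1 km
Location 3: residuals KCC 71.4, TPNV 51.3, YBH 31.4 → max 71.4 km
Location 4: residuals KCC 20.4, TPNV 6.6, YBH 19.9 → max 20.4 km
Only Location 2 has all residuals ≈ 0.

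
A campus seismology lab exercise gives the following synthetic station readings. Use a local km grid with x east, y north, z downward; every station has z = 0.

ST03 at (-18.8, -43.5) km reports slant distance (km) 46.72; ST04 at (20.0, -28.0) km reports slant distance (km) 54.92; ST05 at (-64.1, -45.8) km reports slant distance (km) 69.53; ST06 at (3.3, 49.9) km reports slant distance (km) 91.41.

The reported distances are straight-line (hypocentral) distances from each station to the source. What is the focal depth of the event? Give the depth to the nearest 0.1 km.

z ≈ 43.9 km

Each station gives a sphere (x−x_i)² + (y−y_i)² + z² = d_i² (stations at z=0).
Subtracting the ST03 sphere from ST04 and ST05: z² cancels, leaving linear equations in x and y:
77.6 x + 31.0 y = -1895.14
-90.6 x − 4.6 y = 1309.10
Solving: x ≈ -12.997, y ≈ -28.599 km (keep extra digits for the depth step; rounded: -13.0, -28.6).
Then from the ST03 sphere: z² = 46.72² − (x + 18.8)² − (y + 43.5)² with x = -12.997, y = -28.599, so z ≈ 43.898 ≈ 43.9 km.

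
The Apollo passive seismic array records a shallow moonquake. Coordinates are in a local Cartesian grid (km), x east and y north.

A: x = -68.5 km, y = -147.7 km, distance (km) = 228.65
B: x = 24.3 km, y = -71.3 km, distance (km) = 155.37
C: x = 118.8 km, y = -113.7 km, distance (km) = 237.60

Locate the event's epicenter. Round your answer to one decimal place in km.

Circle about each station: (x + 68.5)² + (y + 147.7)² = 228.65²; (x − 24.3)² + (y + 71.3)² = 155.37²; (x − 118.8)² + (y + 113.7)² = 237.60².
Subtracting the A equation from the B and C equations removes the quadratic terms:
185.6 x + 152.8 y = 7307.63
374.6 x + 68.0 y = -3639.35
Solving the 2×2 system: x ≈ -23.6, y ≈ 76.5 km.
Check against A (with the unrounded x, y): √((x + 68.5)²+(y + 147.7)²) = 228.64 ≈ 228.65 km. ✓

(-23.6, 76.5)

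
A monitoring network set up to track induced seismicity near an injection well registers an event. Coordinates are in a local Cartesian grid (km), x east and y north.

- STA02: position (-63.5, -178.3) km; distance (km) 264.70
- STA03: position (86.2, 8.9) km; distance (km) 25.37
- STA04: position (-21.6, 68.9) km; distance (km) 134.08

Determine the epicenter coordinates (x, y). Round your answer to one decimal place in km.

Circle about each station: (x + 63.5)² + (y + 178.3)² = 264.70²; (x − 86.2)² + (y − 8.9)² = 25.37²; (x + 21.6)² + (y − 68.9)² = 134.08².
Subtracting pairs of circle equations eliminates x²+y² and gives linear equations (the radical axes):
299.4 x + 374.4 y = 41108.96
83.8 x + 494.4 y = 21479.27
Solving the 2×2 system: x ≈ 105.3, y ≈ 25.6 km.

105.3 km east, 25.6 km north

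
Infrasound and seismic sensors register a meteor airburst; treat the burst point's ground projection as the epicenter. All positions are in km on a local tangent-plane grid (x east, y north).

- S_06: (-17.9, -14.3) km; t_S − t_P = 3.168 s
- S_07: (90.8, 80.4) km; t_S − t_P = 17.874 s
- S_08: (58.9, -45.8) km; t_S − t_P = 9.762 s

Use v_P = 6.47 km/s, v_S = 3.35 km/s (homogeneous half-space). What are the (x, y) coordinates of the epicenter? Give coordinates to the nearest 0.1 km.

Distance from S−P lag: d = Δt · v_P v_S / (v_P − v_S) = Δt · (6.47·3.35)/(6.47−3.35) ≈ 6.9470·Δt.
So d_S_06 = 22.01, d_S_07 = 124.17, d_S_08 = 67.82 km.
Circle about each station: (x + 17.9)² + (y + 14.3)² = 22.01²; (x − 90.8)² + (y − 80.4)² = 124.17²; (x − 58.9)² + (y + 45.8)² = 67.82².
Subtracting pairs of circle equations eliminates x²+y² and gives linear equations (the radical axes):
217.4 x + 189.4 y = -749.85
153.6 x − 63.0 y = 926.84
Solving the 2×2 system: x ≈ 3.0, y ≈ -7.4 km.

3.0 km east, -7.4 km north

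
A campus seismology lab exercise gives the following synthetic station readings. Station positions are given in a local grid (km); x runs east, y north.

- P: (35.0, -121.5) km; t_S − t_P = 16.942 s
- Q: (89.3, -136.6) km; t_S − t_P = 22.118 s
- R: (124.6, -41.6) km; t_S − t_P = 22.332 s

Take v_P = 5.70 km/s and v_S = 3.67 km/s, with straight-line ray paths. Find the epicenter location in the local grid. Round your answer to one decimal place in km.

-104.1 km east, -16.0 km north

Distance from S−P lag: d = Δt · v_P v_S / (v_P − v_S) = Δt · (5.70·3.67)/(5.70−3.67) ≈ 10.3049·Δt.
So d_P = 174.59, d_Q = 227.92, d_R = 230.13 km.
Circle about each station: (x − 35.0)² + (y + 121.5)² = 174.59²; (x − 89.3)² + (y + 136.6)² = 227.92²; (x − 124.6)² + (y + 41.6)² = 230.13².
Subtracting pairs of circle equations eliminates x²+y² and gives linear equations (the radical axes):
108.6 x − 30.2 y = -10819.06
179.2 x + 159.8 y = -21209.68
Solving the 2×2 system: x ≈ -104.1, y ≈ -16.0 km.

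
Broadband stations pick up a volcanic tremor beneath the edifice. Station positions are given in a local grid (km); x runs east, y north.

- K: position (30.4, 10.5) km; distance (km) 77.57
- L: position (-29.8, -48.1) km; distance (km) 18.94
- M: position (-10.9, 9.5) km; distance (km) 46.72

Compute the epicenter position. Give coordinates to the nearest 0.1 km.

Circle about each station: (x − 30.4)² + (y − 10.5)² = 77.57²; (x + 29.8)² + (y + 48.1)² = 18.94²; (x + 10.9)² + (y − 9.5)² = 46.72².
Subtracting pairs of circle equations eliminates x²+y² and gives linear equations (the radical axes):
-120.4 x − 117.2 y = 7825.62
-82.6 x − 2.0 y = 3009.00
Solving the 2×2 system: x ≈ -35.7, y ≈ -30.1 km.
Check against K (with the unrounded x, y): √((x − 30.4)²+(y − 10.5)²) = 77.57 ≈ 77.57 km. ✓

x ≈ -35.7 km, y ≈ -30.1 km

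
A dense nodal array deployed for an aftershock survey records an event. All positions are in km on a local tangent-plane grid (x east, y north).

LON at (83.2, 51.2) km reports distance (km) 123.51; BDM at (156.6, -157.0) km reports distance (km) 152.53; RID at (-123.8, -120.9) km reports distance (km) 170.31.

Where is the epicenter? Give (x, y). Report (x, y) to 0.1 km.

Circle about each station: (x − 83.2)² + (y − 51.2)² = 123.51²; (x − 156.6)² + (y + 157.0)² = 152.53²; (x + 123.8)² + (y + 120.9)² = 170.31².
Subtracting the LON equation from the BDM and RID equations removes the quadratic terms:
146.8 x − 416.4 y = 31618.20
-414.0 x − 344.2 y = 6648.79
Solving the 2×2 system: x ≈ 36.4, y ≈ -63.1 km.

x ≈ 36.4 km, y ≈ -63.1 km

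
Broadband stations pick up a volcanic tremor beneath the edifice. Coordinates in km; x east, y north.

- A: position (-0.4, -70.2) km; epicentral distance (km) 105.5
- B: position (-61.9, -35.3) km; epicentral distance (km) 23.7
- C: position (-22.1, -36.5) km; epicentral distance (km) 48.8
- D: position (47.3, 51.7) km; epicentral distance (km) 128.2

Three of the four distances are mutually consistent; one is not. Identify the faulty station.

A

Solve using three stations at a time. Using B, C, D (subtract circle equations pairwise → linear system) gives (x, y) ≈ (-64.1, -11.7).
Distances from that point to each station vs reported:
  A: calculated 86.5 vs reported 105.5 → residual 19.0 km
  B: calculated 23.7 vs reported 23.7 → residual 0.0 km
  C: calculated 48.8 vs reported 48.8 → residual 0.0 km
  D: calculated 128.2 vs reported 128.2 → residual 0.0 km
B, C, D are mutually consistent (residuals ≈ 0); A is off by 19.0 km.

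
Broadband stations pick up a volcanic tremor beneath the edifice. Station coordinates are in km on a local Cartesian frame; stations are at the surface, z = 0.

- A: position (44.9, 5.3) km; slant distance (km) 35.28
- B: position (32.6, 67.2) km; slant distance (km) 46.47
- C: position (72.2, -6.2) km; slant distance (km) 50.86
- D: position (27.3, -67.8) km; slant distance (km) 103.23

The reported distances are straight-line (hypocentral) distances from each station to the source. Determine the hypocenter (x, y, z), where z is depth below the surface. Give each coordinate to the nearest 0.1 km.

x ≈ 47.0 km, y ≈ 30.5 km, depth ≈ 24.6 km

Each station gives a sphere (x−x_i)² + (y−y_i)² + z² = d_i² (stations at z=0).
Subtracting the A sphere from B and C: z² cancels, leaving linear equations in x and y:
-24.6 x + 123.8 y = 2619.72
54.6 x − 23.0 y = 1865.12
Solving: x ≈ 47.008, y ≈ 30.502 km (keep extra digits for the depth step; rounded: 47.0, 30.5).
Then from the A sphere: z² = 35.28² − (x − 44.9)² − (y − 5.3)² with x = 47.008, y = 30.502, so z ≈ 24.599 ≈ 24.6 km.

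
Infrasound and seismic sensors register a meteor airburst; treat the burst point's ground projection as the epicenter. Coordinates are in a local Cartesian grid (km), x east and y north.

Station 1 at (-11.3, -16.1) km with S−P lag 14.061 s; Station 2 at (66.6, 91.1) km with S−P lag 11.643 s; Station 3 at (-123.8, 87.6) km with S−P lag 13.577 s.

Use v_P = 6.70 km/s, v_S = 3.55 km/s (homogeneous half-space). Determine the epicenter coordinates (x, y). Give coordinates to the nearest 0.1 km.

Distance from S−P lag: d = Δt · v_P v_S / (v_P − v_S) = Δt · (6.70·3.55)/(6.70−3.55) ≈ 7.5508·Δt.
So d_Station 1 = 106.17, d_Station 2 = 87.91, d_Station 3 = 102.52 km.
Circle about each station: (x + 11.3)² + (y + 16.1)² = 106.17²; (x − 66.6)² + (y − 91.1)² = 87.91²; (x + 123.8)² + (y − 87.6)² = 102.52².
Subtracting the Station 1 equation from the Station 2 and Station 3 equations removes the quadratic terms:
155.8 x + 214.4 y = 15891.77
-225.0 x + 207.4 y = 23375.02
Solving the 2×2 system: x ≈ -21.3, y ≈ 89.6 km.
Check against Station 1 (with the unrounded x, y): √((x + 11.3)²+(y + 16.1)²) = 106.17 ≈ 106.17 km. ✓

x ≈ -21.3 km, y ≈ 89.6 km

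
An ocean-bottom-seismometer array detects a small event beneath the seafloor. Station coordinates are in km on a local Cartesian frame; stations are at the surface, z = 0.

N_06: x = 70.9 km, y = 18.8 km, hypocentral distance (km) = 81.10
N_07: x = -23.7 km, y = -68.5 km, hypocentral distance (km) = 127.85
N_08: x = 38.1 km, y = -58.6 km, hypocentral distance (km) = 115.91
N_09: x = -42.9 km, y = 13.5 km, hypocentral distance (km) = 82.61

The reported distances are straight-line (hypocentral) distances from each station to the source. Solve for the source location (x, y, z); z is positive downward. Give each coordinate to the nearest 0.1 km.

Each station gives a sphere (x−x_i)² + (y−y_i)² + z² = d_i² (stations at z=0).
Subtracting the N_06 sphere from N_07 and N_08: z² cancels, leaving linear equations in x and y:
-189.2 x − 174.6 y = -9894.72
-65.6 x − 154.8 y = -7352.60
Solving: x ≈ 13.902, y ≈ 41.606 km (keep extra digits for the depth step; rounded: 13.9, 41.6).
Then from the N_06 sphere: z² = 81.10² − (x − 70.9)² − (y − 18.8)² with x = 13.902, y = 41.606, so z ≈ 52.994 ≈ 53.0 km.
Check against N_09 (with the unrounded solution): distance 82.61 ≈ 82.61 km. ✓

x ≈ 13.9 km, y ≈ 41.6 km, depth ≈ 53.0 km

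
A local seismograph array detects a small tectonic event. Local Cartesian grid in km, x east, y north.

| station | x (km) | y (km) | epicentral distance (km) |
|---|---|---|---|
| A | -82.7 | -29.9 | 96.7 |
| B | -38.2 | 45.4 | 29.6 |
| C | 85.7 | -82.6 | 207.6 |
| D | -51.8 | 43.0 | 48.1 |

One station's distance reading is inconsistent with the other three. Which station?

D

Solve using three stations at a time. Using A, B, C (subtract circle equations pairwise → linear system) gives (x, y) ≈ (-61.0, 64.3).
Distances from that point to each station vs reported:
  A: calculated 96.7 vs reported 96.7 → residual 0.0 km
  B: calculated 29.6 vs reported 29.6 → residual 0.0 km
  C: calculated 207.6 vs reported 207.6 → residual 0.0 km
  D: calculated 23.2 vs reported 48.1 → residual 24.9 km
A, B, C are mutually consistent (residuals ≈ 0); D is off by 24.9 km.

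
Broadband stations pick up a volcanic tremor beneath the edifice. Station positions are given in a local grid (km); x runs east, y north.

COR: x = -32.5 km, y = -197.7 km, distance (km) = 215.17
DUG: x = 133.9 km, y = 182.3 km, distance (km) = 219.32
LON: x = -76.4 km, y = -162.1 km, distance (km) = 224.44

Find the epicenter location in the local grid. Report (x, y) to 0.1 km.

Circle about each station: (x + 32.5)² + (y + 197.7)² = 215.17²; (x − 133.9)² + (y − 182.3)² = 219.32²; (x + 76.4)² + (y + 162.1)² = 224.44².
Subtracting the COR equation from the DUG and LON equations removes the quadratic terms:
332.8 x + 760.0 y = 9217.83
-87.8 x + 71.2 y = -12103.35
Solving the 2×2 system: x ≈ 109.0, y ≈ -35.6 km.

109.0 km east, -35.6 km north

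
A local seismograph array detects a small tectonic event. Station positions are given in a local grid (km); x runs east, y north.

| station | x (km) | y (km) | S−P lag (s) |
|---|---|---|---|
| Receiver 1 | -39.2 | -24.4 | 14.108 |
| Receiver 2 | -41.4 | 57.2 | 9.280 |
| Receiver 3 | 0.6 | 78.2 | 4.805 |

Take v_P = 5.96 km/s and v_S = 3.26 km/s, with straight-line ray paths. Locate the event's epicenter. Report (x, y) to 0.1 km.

x ≈ 25.3 km, y ≈ 54.0 km

Distance from S−P lag: d = Δt · v_P v_S / (v_P − v_S) = Δt · (5.96·3.26)/(5.96−3.26) ≈ 7.1961·Δt.
So d_Receiver 1 = 101.52, d_Receiver 2 = 66.78, d_Receiver 3 = 34.58 km.
Circle about each station: (x + 39.2)² + (y + 24.4)² = 101.52²; (x + 41.4)² + (y − 57.2)² = 66.78²; (x − 0.6)² + (y − 78.2)² = 34.58².
Subtracting the Receiver 1 equation from the Receiver 2 and Receiver 3 equations removes the quadratic terms:
-4.4 x + 163.2 y = 8700.54
79.6 x + 205.2 y = 13094.13
Solving the 2×2 system: x ≈ 25.3, y ≈ 54.0 km.
Check against Receiver 1 (with the unrounded x, y): √((x + 39.2)²+(y + 24.4)²) = 101.52 ≈ 101.52 km. ✓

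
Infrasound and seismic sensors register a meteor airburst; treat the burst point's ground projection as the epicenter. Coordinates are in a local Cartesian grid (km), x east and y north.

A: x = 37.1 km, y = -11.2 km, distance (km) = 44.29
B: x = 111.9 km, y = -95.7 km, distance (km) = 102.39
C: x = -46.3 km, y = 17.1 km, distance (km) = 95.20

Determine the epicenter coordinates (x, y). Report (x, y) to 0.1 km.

19.4 km east, -51.8 km north

Circle about each station: (x − 37.1)² + (y + 11.2)² = 44.29²; (x − 111.9)² + (y + 95.7)² = 102.39²; (x + 46.3)² + (y − 17.1)² = 95.20².
Subtracting pairs of circle equations eliminates x²+y² and gives linear equations (the radical axes):
149.6 x − 169.0 y = 11656.14
-166.8 x + 56.6 y = -6167.19
Solving the 2×2 system: x ≈ 19.4, y ≈ -51.8 km.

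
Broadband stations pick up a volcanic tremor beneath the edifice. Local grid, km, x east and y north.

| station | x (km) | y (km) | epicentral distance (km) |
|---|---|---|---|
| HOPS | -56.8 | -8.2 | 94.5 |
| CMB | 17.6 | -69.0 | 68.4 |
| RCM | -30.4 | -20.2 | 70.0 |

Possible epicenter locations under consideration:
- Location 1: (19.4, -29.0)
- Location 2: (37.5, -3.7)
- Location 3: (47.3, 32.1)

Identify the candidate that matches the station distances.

Location 2

For each candidate, compare |candidate − station| to the reported distance:
Location 1: residuals HOPS 15.5, CMB 28.4, RCM 19.4 → max 28.4 km
Location 2: residuals HOPS 0.1, CMB 0.1, RCM 0.1 → max 0.1 km
Location 3: residuals HOPS 17.1, CMB 37.0, RCM 23.7 → max 37.0 km
Only Location 2 has all residuals ≈ 0.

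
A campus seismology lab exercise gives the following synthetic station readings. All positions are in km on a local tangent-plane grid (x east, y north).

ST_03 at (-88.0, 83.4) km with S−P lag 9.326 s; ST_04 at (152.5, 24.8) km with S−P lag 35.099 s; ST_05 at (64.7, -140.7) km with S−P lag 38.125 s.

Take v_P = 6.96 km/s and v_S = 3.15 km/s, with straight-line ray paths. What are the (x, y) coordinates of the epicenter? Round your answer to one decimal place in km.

Distance from S−P lag: d = Δt · v_P v_S / (v_P − v_S) = Δt · (6.96·3.15)/(6.96−3.15) ≈ 5.7543·Δt.
So d_ST_03 = 53.66, d_ST_04 = 201.97, d_ST_05 = 219.38 km.
Circle about each station: (x + 88.0)² + (y − 83.4)² = 53.66²; (x − 152.5)² + (y − 24.8)² = 201.97²; (x − 64.7)² + (y + 140.7)² = 219.38².
Subtracting the ST_03 equation from the ST_04 and ST_05 equations removes the quadratic terms:
481.0 x − 117.2 y = -28740.76
305.4 x − 448.2 y = -35965.17
Solving the 2×2 system: x ≈ -48.2, y ≈ 47.4 km.

(-48.2, 47.4)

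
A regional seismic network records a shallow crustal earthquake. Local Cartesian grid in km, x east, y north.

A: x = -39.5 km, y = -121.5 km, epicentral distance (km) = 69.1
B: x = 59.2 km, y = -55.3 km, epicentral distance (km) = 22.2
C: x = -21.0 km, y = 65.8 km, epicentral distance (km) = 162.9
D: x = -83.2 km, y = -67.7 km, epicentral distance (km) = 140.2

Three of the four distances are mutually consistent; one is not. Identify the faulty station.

Solve using three stations at a time. Using B, C, D (subtract circle equations pairwise → linear system) gives (x, y) ≈ (56.7, -77.4).
Distances from that point to each station vs reported:
  A: calculated 105.8 vs reported 69.1 → residual 36.7 km
  B: calculated 22.2 vs reported 22.2 → residual 0.0 km
  C: calculated 162.9 vs reported 162.9 → residual 0.0 km
  D: calculated 140.2 vs reported 140.2 → residual 0.0 km
B, C, D are mutually consistent (residuals ≈ 0); A is off by 36.7 km.

A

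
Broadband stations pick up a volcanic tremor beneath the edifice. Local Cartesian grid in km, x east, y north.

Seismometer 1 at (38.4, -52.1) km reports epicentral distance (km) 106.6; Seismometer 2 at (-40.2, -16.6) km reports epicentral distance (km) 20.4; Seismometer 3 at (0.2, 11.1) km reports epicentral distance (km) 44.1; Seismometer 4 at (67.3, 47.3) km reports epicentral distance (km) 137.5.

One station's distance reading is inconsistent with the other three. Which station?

Seismometer 3

Solve using three stations at a time. Using Seismometer 1, Seismometer 2, Seismometer 4 (subtract circle equations pairwise → linear system) gives (x, y) ≈ (-58.6, -7.9).
Distances from that point to each station vs reported:
  Seismometer 1: calculated 106.6 vs reported 106.6 → residual 0.0 km
  Seismometer 2: calculated 20.3 vs reported 20.4 → residual 0.1 km
  Seismometer 3: calculated 61.8 vs reported 44.1 → residual 17.7 km
  Seismometer 4: calculated 137.5 vs reported 137.5 → residual 0.0 km
Seismometer 1, Seismometer 2, Seismometer 4 are mutually consistent (residuals ≈ 0); Seismometer 3 is off by 17.7 km.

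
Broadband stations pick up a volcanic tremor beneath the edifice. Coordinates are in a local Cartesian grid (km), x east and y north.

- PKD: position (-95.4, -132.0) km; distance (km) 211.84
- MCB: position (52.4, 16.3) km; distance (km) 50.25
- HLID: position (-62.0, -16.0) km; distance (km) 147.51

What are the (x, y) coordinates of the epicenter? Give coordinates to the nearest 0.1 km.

Circle about each station: (x + 95.4)² + (y + 132.0)² = 211.84²; (x − 52.4)² + (y − 16.3)² = 50.25²; (x + 62.0)² + (y + 16.0)² = 147.51².
Subtracting the PKD equation from the MCB and HLID equations removes the quadratic terms:
295.6 x + 296.6 y = 18837.41
66.8 x + 232.0 y = 691.83
Solving the 2×2 system: x ≈ 85.4, y ≈ -21.6 km.

(85.4, -21.6)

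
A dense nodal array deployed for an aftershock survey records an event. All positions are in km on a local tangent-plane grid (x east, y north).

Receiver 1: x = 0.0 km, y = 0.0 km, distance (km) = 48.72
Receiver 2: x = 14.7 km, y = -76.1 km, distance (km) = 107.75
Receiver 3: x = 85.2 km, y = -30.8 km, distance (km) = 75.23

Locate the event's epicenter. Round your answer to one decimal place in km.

Circle about each station: x² + y² = 48.72²; (x − 14.7)² + (y + 76.1)² = 107.75²; (x − 85.2)² + (y + 30.8)² = 75.23².
Subtracting the Receiver 1 equation from the Receiver 2 and Receiver 3 equations removes the quadratic terms:
29.4 x − 152.2 y = -3229.12
170.4 x − 61.6 y = 4921.77
Solving the 2×2 system: x ≈ 39.3, y ≈ 28.8 km.

39.3 km east, 28.8 km north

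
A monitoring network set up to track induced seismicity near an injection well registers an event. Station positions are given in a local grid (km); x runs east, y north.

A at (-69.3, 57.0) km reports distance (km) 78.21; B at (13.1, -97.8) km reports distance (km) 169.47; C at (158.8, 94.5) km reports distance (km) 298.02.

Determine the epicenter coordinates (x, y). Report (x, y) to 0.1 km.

Circle about each station: (x + 69.3)² + (y − 57.0)² = 78.21²; (x − 13.1)² + (y + 97.8)² = 169.47²; (x − 158.8)² + (y − 94.5)² = 298.02².
Subtracting pairs of circle equations eliminates x²+y² and gives linear equations (the radical axes):
164.8 x − 309.6 y = -20918.32
456.2 x + 75.0 y = -56602.92
Solving the 2×2 system: x ≈ -124.3, y ≈ 1.4 km.

x ≈ -124.3 km, y ≈ 1.4 km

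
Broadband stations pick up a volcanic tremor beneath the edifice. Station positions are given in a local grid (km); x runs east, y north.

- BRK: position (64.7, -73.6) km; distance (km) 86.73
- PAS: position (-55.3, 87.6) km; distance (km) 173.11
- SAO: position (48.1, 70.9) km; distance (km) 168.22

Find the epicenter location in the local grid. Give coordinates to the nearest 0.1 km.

x ≈ -21.6 km, y ≈ -82.2 km

Circle about each station: (x − 64.7)² + (y + 73.6)² = 86.73²; (x + 55.3)² + (y − 87.6)² = 173.11²; (x − 48.1)² + (y − 70.9)² = 168.22².
Subtracting the BRK equation from the PAS and SAO equations removes the quadratic terms:
-240.0 x + 322.4 y = -21316.18
-33.2 x + 289.0 y = -23038.51
Solving the 2×2 system: x ≈ -21.6, y ≈ -82.2 km.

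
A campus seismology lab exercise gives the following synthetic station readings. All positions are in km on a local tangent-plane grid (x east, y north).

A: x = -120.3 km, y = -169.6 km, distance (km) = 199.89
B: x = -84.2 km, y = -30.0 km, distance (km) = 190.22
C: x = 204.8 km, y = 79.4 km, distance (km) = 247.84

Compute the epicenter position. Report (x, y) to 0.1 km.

Circle about each station: (x + 120.3)² + (y + 169.6)² = 199.89²; (x + 84.2)² + (y + 30.0)² = 190.22²; (x − 204.8)² + (y − 79.4)² = 247.84².
Subtracting the A equation from the B and C equations removes the quadratic terms:
72.2 x + 279.2 y = -31474.25
650.2 x + 498.0 y = -16457.50
Solving the 2×2 system: x ≈ 76.1, y ≈ -132.4 km.

76.1 km east, -132.4 km north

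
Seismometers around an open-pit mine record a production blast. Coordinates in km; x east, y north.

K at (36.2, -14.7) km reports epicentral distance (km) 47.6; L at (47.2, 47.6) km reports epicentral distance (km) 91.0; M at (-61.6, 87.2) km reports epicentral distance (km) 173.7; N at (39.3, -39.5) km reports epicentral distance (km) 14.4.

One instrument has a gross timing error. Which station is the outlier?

Solve using three stations at a time. Using L, M, N (subtract circle equations pairwise → linear system) gives (x, y) ≈ (53.1, -43.2).
Distances from that point to each station vs reported:
  K: calculated 33.2 vs reported 47.6 → residual 14.4 km
  L: calculated 91.0 vs reported 91.0 → residual 0.0 km
  M: calculated 173.7 vs reported 173.7 → residual 0.0 km
  N: calculated 14.3 vs reported 14.4 → residual 0.1 km
L, M, N are mutually consistent (residuals ≈ 0); K is off by 14.4 km.

K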